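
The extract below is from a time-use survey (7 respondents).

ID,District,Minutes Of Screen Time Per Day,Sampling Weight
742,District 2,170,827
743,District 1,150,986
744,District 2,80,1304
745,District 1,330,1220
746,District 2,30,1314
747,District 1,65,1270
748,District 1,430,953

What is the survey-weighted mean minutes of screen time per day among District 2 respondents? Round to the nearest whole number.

83

District 2 rows: 742, 744, 746
Weighted sum = 170×827 + 80×1304 + 30×1314
  = 140590 + 104320 + 39420 = 284330
Sum of weights = 827 + 1304 + 1314 = 3445
Weighted mean = 284330 / 3445 = 82.534107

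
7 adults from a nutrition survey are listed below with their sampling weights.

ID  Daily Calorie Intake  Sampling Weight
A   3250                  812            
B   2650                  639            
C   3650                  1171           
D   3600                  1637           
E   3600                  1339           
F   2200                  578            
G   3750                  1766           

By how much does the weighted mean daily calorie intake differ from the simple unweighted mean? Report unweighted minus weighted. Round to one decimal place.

-183.8

Unweighted sum = 3250 + 2650 + 3650 + 3600 + 3600 + 2200 + 3750 = 22700
Unweighted mean = 22700 / 7 = 3242.8571
Weighted sum = 3250×812 + 2650×639 + 3650×1171 + 3600×1637 + 3600×1339 + 2200×578 + 3750×1766
  = 27214200
Sum of weights = 812 + 639 + 1171 + 1637 + 1339 + 578 + 1766 = 7942
Weighted mean = 27214200 / 7942 = 3426.618
Difference (unweighted minus weighted) = -183.76084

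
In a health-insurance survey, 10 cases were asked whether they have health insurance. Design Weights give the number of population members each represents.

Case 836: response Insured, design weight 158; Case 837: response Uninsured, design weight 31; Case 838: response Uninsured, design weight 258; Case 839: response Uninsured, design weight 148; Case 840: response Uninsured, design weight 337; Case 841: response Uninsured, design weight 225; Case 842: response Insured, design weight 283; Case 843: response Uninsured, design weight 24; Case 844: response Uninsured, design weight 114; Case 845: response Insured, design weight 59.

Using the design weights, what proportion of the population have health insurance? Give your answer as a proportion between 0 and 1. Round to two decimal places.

0.31

Sum of weights for 'Insured' = 158 + 283 + 59 = 500
Total weight = 1637
Weighted proportion = 500 / 1637 = 0.30543677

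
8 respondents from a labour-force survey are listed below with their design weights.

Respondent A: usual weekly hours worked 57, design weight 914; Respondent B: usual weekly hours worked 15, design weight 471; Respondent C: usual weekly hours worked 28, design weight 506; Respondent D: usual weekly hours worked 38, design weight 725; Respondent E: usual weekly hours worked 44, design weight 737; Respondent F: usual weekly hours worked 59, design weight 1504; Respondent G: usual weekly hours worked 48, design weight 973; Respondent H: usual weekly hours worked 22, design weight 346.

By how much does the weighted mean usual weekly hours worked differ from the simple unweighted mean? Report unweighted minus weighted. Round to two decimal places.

-5.87

Unweighted sum = 57 + 15 + 28 + 38 + 44 + 59 + 48 + 22 = 311
Unweighted mean = 311 / 8 = 38.875
Weighted sum = 57×914 + 15×471 + 28×506 + 38×725 + 44×737 + 59×1504 + 48×973 + 22×346
  = 52098 + 7065 + 14168 + 27550 + 32428 + 88736 + 46704 + 7612 = 276361
Sum of weights = 914 + 471 + 506 + 725 + 737 + 1504 + 973 + 346 = 6176
Weighted mean = 276361 / 6176 = 44.747571
Difference (unweighted minus weighted) = -5.8725712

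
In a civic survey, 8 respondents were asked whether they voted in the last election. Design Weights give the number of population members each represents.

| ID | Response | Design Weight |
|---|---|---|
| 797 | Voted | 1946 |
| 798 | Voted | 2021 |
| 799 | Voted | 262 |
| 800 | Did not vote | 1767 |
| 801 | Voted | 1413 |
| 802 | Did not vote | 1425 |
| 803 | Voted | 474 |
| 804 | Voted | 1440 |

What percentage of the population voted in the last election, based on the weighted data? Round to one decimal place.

70.3

Sum of weights for 'Voted' = 1946 + 2021 + 262 + 1413 + 474 + 1440 = 7556
Total weight = 1946 + 2021 + 262 + 1767 + 1413 + 1425 + 474 + 1440 = 10748
Weighted proportion = 7556 / 10748 = 0.70301451 → 70.301451%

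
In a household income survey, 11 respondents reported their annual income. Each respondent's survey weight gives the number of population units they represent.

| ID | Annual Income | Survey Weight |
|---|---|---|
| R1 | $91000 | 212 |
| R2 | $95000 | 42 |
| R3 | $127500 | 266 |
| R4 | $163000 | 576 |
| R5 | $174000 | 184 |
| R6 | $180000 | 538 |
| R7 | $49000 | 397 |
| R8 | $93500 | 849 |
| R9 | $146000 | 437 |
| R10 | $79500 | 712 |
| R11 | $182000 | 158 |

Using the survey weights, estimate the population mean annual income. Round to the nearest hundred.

120800

Weighted sum = 91000×212 + 95000×42 + 127500×266 + 163000×576 + 174000×184 + 180000×538 + 49000×397 + 93500×849 + 146000×437 + 79500×712 + 182000×158
  = 527937500
Sum of weights = 212 + 42 + 266 + 576 + 184 + 538 + 397 + 849 + 437 + 712 + 158 = 4371
Weighted mean = 527937500 / 4371 = 120781.86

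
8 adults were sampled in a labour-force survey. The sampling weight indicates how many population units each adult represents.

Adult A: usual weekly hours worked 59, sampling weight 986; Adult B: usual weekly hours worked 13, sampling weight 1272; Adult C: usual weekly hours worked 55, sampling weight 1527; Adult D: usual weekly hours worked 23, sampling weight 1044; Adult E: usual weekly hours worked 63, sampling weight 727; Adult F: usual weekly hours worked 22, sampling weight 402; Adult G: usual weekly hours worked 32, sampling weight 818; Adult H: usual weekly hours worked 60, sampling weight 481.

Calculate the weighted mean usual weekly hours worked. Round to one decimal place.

Weighted sum = 59×986 + 13×1272 + 55×1527 + 23×1044 + 63×727 + 22×402 + 32×818 + 60×481
  = 58174 + 16536 + 83985 + 24012 + 45801 + 8844 + 26176 + 28860 = 292388
Sum of weights = 986 + 1272 + 1527 + 1044 + 727 + 402 + 818 + 481 = 7257
Weighted mean = 292388 / 7257 = 40.290478

40.3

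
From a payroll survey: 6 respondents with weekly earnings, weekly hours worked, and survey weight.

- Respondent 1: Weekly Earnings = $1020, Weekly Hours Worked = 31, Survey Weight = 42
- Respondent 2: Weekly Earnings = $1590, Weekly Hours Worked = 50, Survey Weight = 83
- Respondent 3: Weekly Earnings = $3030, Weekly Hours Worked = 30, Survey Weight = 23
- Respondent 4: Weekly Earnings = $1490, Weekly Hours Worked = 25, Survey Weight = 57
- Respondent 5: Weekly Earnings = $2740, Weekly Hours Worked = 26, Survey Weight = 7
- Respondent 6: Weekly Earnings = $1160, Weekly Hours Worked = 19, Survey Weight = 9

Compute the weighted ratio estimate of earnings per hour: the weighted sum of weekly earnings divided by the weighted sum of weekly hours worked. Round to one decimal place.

45.3

Σ wᵢ·y = 1020×42 + 1590×83 + 3030×23 + 1490×57 + 2740×7 + 1160×9
  = 42840 + 131970 + 69690 + 84930 + 19180 + 10440 = 359050
Σ wᵢ·x = 31×42 + 50×83 + 30×23 + 25×57 + 26×7 + 19×9
  = 1302 + 4150 + 690 + 1425 + 182 + 171 = 7920
Ratio = 359050 / 7920 = 45.334596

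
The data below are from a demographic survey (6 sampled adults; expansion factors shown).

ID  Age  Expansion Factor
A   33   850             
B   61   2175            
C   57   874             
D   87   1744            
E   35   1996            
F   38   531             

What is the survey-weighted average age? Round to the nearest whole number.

55

Weighted sum = 33×850 + 61×2175 + 57×874 + 87×1744 + 35×1996 + 38×531
  = 28050 + 132675 + 49818 + 151728 + 69860 + 20178 = 452309
Sum of weights = 850 + 2175 + 874 + 1744 + 1996 + 531 = 8170
Weighted mean = 452309 / 8170 = 55.362179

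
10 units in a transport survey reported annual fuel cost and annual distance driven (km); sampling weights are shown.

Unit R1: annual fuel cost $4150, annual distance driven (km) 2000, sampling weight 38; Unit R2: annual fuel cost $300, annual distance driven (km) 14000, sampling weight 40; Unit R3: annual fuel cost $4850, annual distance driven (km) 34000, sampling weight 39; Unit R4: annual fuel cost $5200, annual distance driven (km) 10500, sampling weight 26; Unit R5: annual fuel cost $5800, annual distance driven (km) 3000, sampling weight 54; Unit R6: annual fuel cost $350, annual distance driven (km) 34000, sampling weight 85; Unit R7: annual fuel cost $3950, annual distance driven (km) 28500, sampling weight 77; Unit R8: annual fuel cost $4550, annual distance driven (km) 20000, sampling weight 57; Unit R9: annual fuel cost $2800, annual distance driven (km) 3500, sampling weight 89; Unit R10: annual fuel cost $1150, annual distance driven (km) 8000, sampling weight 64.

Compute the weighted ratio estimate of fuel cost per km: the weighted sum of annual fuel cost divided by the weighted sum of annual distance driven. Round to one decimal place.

0.2

Σ wᵢ·y = 4150×38 + 300×40 + 4850×39 + 5200×26 + 5800×54 + 350×85 + 3950×77 + 4550×57 + 2800×89 + 1150×64
  = 157700 + 12000 + 189150 + 135200 + 313200 + 29750 + 304150 + 259350 + 249200 + 73600 = 1723300
Σ wᵢ·x = 2000×38 + 14000×40 + 34000×39 + 10500×26 + 3000×54 + 34000×85 + 28500×77 + 20000×57 + 3500×89 + 8000×64
  = 9445000
Ratio = 1723300 / 9445000 = 0.18245633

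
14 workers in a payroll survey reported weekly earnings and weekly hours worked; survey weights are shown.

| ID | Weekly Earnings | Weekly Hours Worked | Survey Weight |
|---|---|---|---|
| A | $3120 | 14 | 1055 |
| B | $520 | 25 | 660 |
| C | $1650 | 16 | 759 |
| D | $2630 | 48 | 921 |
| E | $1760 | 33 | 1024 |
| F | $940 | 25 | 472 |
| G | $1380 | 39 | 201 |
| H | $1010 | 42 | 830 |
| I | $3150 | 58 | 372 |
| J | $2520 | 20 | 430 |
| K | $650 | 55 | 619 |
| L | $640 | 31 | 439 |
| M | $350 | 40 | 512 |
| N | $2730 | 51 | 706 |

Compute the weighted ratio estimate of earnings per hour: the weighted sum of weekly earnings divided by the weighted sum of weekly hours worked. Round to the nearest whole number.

Σ wᵢ·y = 15716270
Σ wᵢ·x = 310229
Ratio = 15716270 / 310229 = 50.660222

51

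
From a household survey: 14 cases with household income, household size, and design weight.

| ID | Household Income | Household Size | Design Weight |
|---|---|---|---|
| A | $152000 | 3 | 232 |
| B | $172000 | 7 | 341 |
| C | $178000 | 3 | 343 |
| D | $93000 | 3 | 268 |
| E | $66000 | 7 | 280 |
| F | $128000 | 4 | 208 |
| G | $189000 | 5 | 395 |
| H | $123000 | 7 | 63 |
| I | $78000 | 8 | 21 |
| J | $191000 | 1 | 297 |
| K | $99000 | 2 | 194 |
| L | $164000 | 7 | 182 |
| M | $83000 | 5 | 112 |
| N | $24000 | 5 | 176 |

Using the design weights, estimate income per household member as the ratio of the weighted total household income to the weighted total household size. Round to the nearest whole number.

Σ wᵢ·y = 428341000
Σ wᵢ·x = 13691
Ratio = 428341000 / 13691 = 31286.319

31286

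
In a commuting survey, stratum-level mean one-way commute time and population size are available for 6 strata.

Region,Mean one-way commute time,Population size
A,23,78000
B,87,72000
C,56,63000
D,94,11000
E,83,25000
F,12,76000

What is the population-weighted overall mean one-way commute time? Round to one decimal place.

Σ Nₕ·x̄ₕ = 23×78000 + 87×72000 + 56×63000 + 94×11000 + 83×25000 + 12×76000
  = 15607000
Σ Nₕ = 78000 + 72000 + 63000 + 11000 + 25000 + 76000 = 325000
Overall mean = 15607000 / 325000 = 48.021538

48.0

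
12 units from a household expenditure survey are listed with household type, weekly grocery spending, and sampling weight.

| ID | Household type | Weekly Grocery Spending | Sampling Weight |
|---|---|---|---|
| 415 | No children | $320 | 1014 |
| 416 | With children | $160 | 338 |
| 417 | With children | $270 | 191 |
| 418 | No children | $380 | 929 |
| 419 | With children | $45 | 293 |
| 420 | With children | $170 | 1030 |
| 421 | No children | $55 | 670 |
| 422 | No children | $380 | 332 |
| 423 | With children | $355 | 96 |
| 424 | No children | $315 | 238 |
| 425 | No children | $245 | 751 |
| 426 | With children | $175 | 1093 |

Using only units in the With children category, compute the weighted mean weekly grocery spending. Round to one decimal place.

170.8

With children rows: 416, 417, 419, 420, 423, 426
Weighted sum = 160×338 + 270×191 + 45×293 + 170×1030 + 355×96 + 175×1093
  = 54080 + 51570 + 13185 + 175100 + 34080 + 191275 = 519290
Sum of weights = 338 + 191 + 293 + 1030 + 96 + 1093 = 3041
Weighted mean = 519290 / 3041 = 170.76291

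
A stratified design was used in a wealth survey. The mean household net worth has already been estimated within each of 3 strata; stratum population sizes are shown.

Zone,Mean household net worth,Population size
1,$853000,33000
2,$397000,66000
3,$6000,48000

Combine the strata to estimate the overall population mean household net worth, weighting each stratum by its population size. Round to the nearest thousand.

372000

Σ Nₕ·x̄ₕ = 853000×33000 + 397000×66000 + 6000×48000
  = 28149000000 + 26202000000 + 288000000 = 54639000000
Σ Nₕ = 33000 + 66000 + 48000 = 147000
Overall mean = 54639000000 / 147000 = 371693.88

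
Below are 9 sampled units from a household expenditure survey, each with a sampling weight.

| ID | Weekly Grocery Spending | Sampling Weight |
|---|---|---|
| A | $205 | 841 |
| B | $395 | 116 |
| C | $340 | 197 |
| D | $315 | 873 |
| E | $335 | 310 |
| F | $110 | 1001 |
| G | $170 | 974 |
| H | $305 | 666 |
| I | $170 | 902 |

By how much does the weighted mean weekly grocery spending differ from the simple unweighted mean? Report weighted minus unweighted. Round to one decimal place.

Unweighted sum = 205 + 395 + 340 + 315 + 335 + 110 + 170 + 305 + 170 = 2345
Unweighted mean = 2345 / 9 = 260.55556
Weighted sum = 205×841 + 395×116 + 340×197 + 315×873 + 335×310 + 110×1001 + 170×974 + 305×666 + 170×902
  = 172405 + 45820 + 66980 + 274995 + 103850 + 110110 + 165580 + 203130 + 153340 = 1296210
Sum of weights = 841 + 116 + 197 + 873 + 310 + 1001 + 974 + 666 + 902 = 5880
Weighted mean = 1296210 / 5880 = 220.44388
Difference (weighted minus unweighted) = -40.111678

-40.1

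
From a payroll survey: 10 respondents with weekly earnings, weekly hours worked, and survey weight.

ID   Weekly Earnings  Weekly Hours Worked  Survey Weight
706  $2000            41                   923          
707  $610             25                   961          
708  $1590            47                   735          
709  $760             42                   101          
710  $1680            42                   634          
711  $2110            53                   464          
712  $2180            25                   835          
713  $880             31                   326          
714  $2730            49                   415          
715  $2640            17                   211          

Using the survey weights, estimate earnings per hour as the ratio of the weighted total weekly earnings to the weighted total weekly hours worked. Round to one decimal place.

Σ wᵢ·y = 2000×923 + 610×961 + 1590×735 + 760×101 + 1680×634 + 2110×464 + 2180×835 + 880×326 + 2730×415 + 2640×211
  = 1846000 + 586210 + 1168650 + 76760 + 1065120 + 979040 + 1820300 + 286880 + 1132950 + 557040 = 9518950
Σ wᵢ·x = 41×923 + 25×961 + 47×735 + 42×101 + 42×634 + 53×464 + 25×835 + 31×326 + 49×415 + 17×211
  = 37843 + 24025 + 34545 + 4242 + 26628 + 24592 + 20875 + 10106 + 20335 + 3587 = 206778
Ratio = 9518950 / 206778 = 46.034636

46.0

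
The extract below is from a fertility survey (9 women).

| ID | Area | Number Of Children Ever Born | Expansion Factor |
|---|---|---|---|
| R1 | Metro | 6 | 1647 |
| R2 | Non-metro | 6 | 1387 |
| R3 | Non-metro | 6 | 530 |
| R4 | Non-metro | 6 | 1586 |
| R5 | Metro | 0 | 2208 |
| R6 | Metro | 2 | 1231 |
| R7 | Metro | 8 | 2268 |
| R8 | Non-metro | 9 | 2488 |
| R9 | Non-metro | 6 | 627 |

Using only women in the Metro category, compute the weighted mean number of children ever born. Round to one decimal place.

4.1

Metro rows: R1, R5, R6, R7
Weighted sum = 6×1647 + 0×2208 + 2×1231 + 8×2268
  = 9882 + 0 + 2462 + 18144 = 30488
Sum of weights = 1647 + 2208 + 1231 + 2268 = 7354
Weighted mean = 30488 / 7354 = 4.145771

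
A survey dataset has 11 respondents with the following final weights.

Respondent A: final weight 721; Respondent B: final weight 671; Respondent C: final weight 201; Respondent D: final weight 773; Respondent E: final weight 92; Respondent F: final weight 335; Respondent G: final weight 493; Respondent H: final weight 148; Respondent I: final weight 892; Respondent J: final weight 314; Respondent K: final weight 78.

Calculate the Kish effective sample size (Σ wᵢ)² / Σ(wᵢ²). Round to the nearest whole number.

8

Σ wᵢ = 721 + 671 + 201 + 773 + 92 + 335 + 493 + 148 + 892 + 314 + 78 = 4718
Σ wᵢ² = 2893998
n_eff = 4718² / 2893998 = 22259524 / 2893998 = 7.6916169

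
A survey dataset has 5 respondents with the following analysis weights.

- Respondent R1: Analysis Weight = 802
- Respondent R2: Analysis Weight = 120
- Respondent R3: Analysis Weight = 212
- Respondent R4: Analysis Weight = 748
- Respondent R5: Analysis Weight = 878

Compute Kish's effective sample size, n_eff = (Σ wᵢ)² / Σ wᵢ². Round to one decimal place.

Σ wᵢ = 802 + 120 + 212 + 748 + 878 = 2760
Σ wᵢ² = 643204 + 14400 + 44944 + 559504 + 770884 = 2032936
n_eff = 2760² / 2032936 = 7617600 / 2032936 = 3.7470929

3.7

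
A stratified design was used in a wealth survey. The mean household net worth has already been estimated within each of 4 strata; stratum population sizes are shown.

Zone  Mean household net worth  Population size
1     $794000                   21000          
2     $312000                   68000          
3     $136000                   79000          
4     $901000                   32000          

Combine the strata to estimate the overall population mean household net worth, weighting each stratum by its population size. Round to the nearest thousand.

387000

Σ Nₕ·x̄ₕ = 794000×21000 + 312000×68000 + 136000×79000 + 901000×32000
  = 77466000000
Σ Nₕ = 200000
Overall mean = 77466000000 / 200000 = 387330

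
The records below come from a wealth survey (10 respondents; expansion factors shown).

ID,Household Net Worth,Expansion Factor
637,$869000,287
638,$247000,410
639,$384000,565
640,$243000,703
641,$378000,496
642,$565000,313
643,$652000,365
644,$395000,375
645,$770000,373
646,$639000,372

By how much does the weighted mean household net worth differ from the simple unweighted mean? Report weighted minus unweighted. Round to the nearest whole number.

-41362

Unweighted sum = 869000 + 247000 + 384000 + 243000 + 378000 + 565000 + 652000 + 395000 + 770000 + 639000 = 5142000
Unweighted mean = 5142000 / 10 = 514200
Weighted sum = 869000×287 + 247000×410 + 384000×565 + 243000×703 + 378000×496 + 565000×313 + 652000×365 + 395000×375 + 770000×373 + 639000×372
  = 2013818000
Sum of weights = 287 + 410 + 565 + 703 + 496 + 313 + 365 + 375 + 373 + 372 = 4259
Weighted mean = 2013818000 / 4259 = 472838.22
Difference (weighted minus unweighted) = -41361.775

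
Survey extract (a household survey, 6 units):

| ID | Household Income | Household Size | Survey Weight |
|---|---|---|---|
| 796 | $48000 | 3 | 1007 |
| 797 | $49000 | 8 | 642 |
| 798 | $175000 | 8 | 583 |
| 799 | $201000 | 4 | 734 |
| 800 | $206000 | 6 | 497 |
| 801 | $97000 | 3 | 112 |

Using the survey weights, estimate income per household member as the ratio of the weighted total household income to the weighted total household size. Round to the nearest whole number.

Σ wᵢ·y = 48000×1007 + 49000×642 + 175000×583 + 201000×734 + 206000×497 + 97000×112
  = 48336000 + 31458000 + 102025000 + 147534000 + 102382000 + 10864000 = 442599000
Σ wᵢ·x = 3×1007 + 8×642 + 8×583 + 4×734 + 6×497 + 3×112
  = 3021 + 5136 + 4664 + 2936 + 2982 + 336 = 19075
Ratio = 442599000 / 19075 = 23203.093

23203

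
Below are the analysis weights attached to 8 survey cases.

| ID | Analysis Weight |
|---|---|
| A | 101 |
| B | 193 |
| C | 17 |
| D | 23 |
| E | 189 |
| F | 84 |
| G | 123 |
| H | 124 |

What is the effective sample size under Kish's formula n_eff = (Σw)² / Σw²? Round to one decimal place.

6.0

Σ wᵢ = 101 + 193 + 17 + 23 + 189 + 84 + 123 + 124 = 854
Σ wᵢ² = 10201 + 37249 + 289 + 529 + 35721 + 7056 + 15129 + 15376 = 121550
n_eff = 854² / 121550 = 729316 / 121550 = 6.0001316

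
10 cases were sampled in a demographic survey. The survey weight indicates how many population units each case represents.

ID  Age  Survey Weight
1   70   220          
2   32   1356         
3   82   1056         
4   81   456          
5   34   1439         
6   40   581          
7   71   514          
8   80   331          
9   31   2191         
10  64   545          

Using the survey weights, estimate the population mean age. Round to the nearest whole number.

Weighted sum = 70×220 + 32×1356 + 82×1056 + 81×456 + 34×1439 + 40×581 + 71×514 + 80×331 + 31×2191 + 64×545
  = 15400 + 43392 + 86592 + 36936 + 48926 + 23240 + 36494 + 26480 + 67921 + 34880 = 420261
Sum of weights = 220 + 1356 + 1056 + 456 + 1439 + 581 + 514 + 331 + 2191 + 545 = 8689
Weighted mean = 420261 / 8689 = 48.367016

48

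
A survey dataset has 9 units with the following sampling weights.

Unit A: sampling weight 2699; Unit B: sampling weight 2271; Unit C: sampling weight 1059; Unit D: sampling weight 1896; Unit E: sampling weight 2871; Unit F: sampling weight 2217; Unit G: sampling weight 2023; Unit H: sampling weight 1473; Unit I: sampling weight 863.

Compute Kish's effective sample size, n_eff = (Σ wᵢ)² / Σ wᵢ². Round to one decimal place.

8.1

Σ wᵢ = 2699 + 2271 + 1059 + 1896 + 2871 + 2217 + 2023 + 1473 + 863 = 17372
Σ wᵢ² = 7284601 + 5157441 + 1121481 + 3594816 + 8242641 + 4915089 + 4092529 + 2169729 + 744769 = 37323096
n_eff = 17372² / 37323096 = 301786384 / 37323096 = 8.0857811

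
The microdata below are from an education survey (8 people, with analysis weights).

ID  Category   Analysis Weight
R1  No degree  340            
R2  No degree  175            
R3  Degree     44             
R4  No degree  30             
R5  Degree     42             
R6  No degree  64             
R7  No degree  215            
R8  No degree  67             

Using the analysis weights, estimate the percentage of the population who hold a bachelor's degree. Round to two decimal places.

Sum of weights for 'Degree' = 44 + 42 = 86
Total weight = 340 + 175 + 44 + 30 + 42 + 64 + 215 + 67 = 977
Weighted proportion = 86 / 977 = 0.088024565 → 8.8024565%

8.80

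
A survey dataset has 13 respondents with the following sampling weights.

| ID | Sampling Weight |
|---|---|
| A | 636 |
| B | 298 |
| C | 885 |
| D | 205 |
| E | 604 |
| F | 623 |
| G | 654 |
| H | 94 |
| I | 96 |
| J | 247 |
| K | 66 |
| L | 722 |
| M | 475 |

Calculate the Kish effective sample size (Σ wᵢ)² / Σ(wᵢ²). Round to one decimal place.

Σ wᵢ = 5605
Σ wᵢ² = 3329537
n_eff = 5605² / 3329537 = 31416025 / 3329537 = 9.4355537

9.4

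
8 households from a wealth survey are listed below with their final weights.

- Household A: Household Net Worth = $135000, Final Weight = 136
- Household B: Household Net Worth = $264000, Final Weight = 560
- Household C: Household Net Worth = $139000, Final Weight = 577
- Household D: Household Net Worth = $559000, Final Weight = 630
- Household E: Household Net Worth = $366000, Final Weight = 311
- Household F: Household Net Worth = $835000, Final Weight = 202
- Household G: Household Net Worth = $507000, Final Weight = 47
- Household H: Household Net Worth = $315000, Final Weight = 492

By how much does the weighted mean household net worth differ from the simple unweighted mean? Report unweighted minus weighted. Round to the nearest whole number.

31327

Unweighted sum = 135000 + 264000 + 139000 + 559000 + 366000 + 835000 + 507000 + 315000 = 3120000
Unweighted mean = 3120000 / 8 = 390000
Weighted sum = 1059878000
Sum of weights = 2955
Weighted mean = 1059878000 / 2955 = 358672.76
Difference (unweighted minus weighted) = 31327.242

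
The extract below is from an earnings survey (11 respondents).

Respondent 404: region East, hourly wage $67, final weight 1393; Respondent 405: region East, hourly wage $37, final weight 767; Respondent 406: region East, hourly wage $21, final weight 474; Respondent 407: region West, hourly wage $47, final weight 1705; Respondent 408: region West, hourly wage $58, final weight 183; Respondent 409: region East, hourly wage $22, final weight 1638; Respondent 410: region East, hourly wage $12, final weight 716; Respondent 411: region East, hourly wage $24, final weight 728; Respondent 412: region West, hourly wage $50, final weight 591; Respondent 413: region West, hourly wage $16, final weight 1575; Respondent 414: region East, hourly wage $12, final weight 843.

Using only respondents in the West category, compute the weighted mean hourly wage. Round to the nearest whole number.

36

West rows: 407, 408, 412, 413
Weighted sum = 47×1705 + 58×183 + 50×591 + 16×1575
  = 80135 + 10614 + 29550 + 25200 = 145499
Sum of weights = 4054
Weighted mean = 145499 / 4054 = 35.890232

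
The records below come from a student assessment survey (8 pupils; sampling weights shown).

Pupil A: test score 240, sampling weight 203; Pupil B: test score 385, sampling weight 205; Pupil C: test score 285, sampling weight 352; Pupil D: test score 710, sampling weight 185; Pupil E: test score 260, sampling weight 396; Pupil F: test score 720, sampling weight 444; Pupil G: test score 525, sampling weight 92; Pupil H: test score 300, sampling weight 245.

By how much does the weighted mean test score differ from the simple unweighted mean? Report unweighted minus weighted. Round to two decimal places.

Unweighted sum = 3425
Unweighted mean = 3425 / 8 = 428.125
Weighted sum = 240×203 + 385×205 + 285×352 + 710×185 + 260×396 + 720×444 + 525×92 + 300×245
  = 903755
Sum of weights = 203 + 205 + 352 + 185 + 396 + 444 + 92 + 245 = 2122
Weighted mean = 903755 / 2122 = 425.89774
Difference (unweighted minus weighted) = 2.227262

2.23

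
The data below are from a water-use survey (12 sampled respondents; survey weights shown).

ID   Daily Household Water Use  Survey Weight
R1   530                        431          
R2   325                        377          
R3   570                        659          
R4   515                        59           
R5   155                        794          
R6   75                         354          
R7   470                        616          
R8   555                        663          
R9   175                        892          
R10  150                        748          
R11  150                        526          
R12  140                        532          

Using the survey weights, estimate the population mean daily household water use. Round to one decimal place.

298.6

Weighted sum = 530×431 + 325×377 + 570×659 + 515×59 + 155×794 + 75×354 + 470×616 + 555×663 + 175×892 + 150×748 + 150×526 + 140×532
  = 1985755
Sum of weights = 431 + 377 + 659 + 59 + 794 + 354 + 616 + 663 + 892 + 748 + 526 + 532 = 6651
Weighted mean = 1985755 / 6651 = 298.56488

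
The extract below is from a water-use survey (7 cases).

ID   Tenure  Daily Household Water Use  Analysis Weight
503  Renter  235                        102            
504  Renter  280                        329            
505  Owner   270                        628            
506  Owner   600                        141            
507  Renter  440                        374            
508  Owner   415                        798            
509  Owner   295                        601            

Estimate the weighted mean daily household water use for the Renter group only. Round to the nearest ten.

350

Renter rows: 503, 504, 507
Weighted sum = 235×102 + 280×329 + 440×374
  = 23970 + 92120 + 164560 = 280650
Sum of weights = 102 + 329 + 374 = 805
Weighted mean = 280650 / 805 = 348.63354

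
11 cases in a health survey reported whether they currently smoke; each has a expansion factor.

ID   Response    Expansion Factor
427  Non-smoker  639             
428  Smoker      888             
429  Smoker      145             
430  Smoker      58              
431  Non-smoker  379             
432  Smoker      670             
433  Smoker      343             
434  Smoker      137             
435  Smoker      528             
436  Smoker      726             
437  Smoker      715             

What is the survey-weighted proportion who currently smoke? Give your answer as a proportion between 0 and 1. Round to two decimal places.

0.81

Sum of weights for 'Smoker' = 888 + 145 + 58 + 670 + 343 + 137 + 528 + 726 + 715 = 4210
Total weight = 639 + 888 + 145 + 58 + 379 + 670 + 343 + 137 + 528 + 726 + 715 = 5228
Weighted proportion = 4210 / 5228 = 0.80527927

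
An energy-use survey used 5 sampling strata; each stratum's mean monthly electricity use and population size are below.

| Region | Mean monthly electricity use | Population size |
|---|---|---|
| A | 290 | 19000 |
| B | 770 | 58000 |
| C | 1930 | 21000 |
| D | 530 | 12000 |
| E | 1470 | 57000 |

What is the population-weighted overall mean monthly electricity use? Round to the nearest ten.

1080

Σ Nₕ·x̄ₕ = 290×19000 + 770×58000 + 1930×21000 + 530×12000 + 1470×57000
  = 180850000
Σ Nₕ = 167000
Overall mean = 180850000 / 167000 = 1082.9341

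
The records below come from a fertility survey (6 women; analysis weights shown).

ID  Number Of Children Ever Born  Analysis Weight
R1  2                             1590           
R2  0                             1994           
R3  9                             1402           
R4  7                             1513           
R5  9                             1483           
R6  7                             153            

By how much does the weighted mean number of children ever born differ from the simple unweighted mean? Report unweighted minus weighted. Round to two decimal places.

0.65

Unweighted sum = 2 + 0 + 9 + 7 + 9 + 7 = 34
Unweighted mean = 34 / 6 = 5.6666667
Weighted sum = 2×1590 + 0×1994 + 9×1402 + 7×1513 + 9×1483 + 7×153
  = 3180 + 0 + 12618 + 10591 + 13347 + 1071 = 40807
Sum of weights = 1590 + 1994 + 1402 + 1513 + 1483 + 153 = 8135
Weighted mean = 40807 / 8135 = 5.0162262
Difference (unweighted minus weighted) = 0.65044048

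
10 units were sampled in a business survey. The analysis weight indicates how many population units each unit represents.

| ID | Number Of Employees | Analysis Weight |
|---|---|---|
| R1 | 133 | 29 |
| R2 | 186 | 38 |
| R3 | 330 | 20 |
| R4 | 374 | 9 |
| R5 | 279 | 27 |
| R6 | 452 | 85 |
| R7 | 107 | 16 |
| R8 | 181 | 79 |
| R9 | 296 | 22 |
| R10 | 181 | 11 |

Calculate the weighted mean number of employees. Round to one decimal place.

Weighted sum = 133×29 + 186×38 + 330×20 + 374×9 + 279×27 + 452×85 + 107×16 + 181×79 + 296×22 + 181×11
  = 3857 + 7068 + 6600 + 3366 + 7533 + 38420 + 1712 + 14299 + 6512 + 1991 = 91358
Sum of weights = 29 + 38 + 20 + 9 + 27 + 85 + 16 + 79 + 22 + 11 = 336
Weighted mean = 91358 / 336 = 271.89881

271.9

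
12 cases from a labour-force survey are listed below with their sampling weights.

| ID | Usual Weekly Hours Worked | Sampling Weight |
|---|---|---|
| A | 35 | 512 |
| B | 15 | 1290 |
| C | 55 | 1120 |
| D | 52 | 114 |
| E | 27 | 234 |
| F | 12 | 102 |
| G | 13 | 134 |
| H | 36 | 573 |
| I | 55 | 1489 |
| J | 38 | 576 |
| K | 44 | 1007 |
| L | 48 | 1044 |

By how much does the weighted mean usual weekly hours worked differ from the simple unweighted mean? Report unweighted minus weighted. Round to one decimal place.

Unweighted sum = 35 + 15 + 55 + 52 + 27 + 12 + 13 + 36 + 55 + 38 + 44 + 48 = 430
Unweighted mean = 430 / 12 = 35.833333
Weighted sum = 332913
Sum of weights = 8195
Weighted mean = 332913 / 8195 = 40.623917
Difference (unweighted minus weighted) = -4.7905837

-4.8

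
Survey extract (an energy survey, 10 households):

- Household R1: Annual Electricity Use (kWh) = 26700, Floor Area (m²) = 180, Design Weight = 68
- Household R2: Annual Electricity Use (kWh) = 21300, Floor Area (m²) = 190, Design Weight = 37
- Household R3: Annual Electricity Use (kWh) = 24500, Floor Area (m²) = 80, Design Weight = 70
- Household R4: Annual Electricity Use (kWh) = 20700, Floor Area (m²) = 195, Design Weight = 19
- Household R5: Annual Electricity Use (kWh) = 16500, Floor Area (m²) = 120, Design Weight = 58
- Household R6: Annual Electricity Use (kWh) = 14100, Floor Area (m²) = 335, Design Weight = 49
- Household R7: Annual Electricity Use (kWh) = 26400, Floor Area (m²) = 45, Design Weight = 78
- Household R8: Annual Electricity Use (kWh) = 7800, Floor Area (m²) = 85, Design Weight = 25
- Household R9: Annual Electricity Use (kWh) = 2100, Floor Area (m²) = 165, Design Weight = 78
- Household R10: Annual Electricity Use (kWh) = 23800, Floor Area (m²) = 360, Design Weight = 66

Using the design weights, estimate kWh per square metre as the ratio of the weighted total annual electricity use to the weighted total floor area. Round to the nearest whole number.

Σ wᵢ·y = 26700×68 + 21300×37 + 24500×70 + 20700×19 + 16500×58 + 14100×49 + 26400×78 + 7800×25 + 2100×78 + 23800×66
  = 1815600 + 788100 + 1715000 + 393300 + 957000 + 690900 + 2059200 + 195000 + 163800 + 1570800 = 10348700
Σ wᵢ·x = 180×68 + 190×37 + 80×70 + 195×19 + 120×58 + 335×49 + 45×78 + 85×25 + 165×78 + 360×66
  = 12240 + 7030 + 5600 + 3705 + 6960 + 16415 + 3510 + 2125 + 12870 + 23760 = 94215
Ratio = 10348700 / 94215 = 109.84132

110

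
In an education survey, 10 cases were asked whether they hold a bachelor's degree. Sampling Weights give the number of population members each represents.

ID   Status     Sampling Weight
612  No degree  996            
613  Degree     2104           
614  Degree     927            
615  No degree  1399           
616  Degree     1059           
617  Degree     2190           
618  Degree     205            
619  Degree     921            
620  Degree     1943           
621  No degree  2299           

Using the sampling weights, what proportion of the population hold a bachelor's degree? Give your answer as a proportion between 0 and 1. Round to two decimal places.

0.67

Sum of weights for 'Degree' = 2104 + 927 + 1059 + 2190 + 205 + 921 + 1943 = 9349
Total weight = 996 + 2104 + 927 + 1399 + 1059 + 2190 + 205 + 921 + 1943 + 2299 = 14043
Weighted proportion = 9349 / 14043 = 0.66574094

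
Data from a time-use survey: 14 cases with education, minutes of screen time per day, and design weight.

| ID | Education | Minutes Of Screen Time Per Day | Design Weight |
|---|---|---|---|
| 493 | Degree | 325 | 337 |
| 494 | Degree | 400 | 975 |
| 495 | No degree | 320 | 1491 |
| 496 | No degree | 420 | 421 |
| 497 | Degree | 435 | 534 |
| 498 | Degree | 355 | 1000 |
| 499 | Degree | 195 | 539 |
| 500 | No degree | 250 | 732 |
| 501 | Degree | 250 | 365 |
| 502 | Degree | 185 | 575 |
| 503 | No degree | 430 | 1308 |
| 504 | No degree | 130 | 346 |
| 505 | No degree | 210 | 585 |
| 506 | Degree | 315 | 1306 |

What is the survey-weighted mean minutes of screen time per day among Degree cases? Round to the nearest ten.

Degree rows: 493, 494, 497, 498, 499, 501, 502, 506
Weighted sum = 1800935
Sum of weights = 337 + 975 + 534 + 1000 + 539 + 365 + 575 + 1306 = 5631
Weighted mean = 1800935 / 5631 = 319.82508

320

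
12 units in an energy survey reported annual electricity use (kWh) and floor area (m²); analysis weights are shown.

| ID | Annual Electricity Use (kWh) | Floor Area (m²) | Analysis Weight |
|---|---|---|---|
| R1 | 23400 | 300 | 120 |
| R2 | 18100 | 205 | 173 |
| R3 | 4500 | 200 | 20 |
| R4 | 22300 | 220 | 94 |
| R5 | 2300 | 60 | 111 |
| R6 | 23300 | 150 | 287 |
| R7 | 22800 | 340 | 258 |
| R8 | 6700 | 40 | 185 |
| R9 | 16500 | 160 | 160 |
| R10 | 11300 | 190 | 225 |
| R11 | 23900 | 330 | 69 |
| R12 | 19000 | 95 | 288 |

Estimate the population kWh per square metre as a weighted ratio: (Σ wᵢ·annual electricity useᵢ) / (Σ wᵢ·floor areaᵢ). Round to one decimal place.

96.0

Σ wᵢ·y = 23400×120 + 18100×173 + 4500×20 + 22300×94 + 2300×111 + 23300×287 + 22800×258 + 6700×185 + 16500×160 + 11300×225 + 23900×69 + 19000×288
  = 34493400
Σ wᵢ·x = 300×120 + 205×173 + 200×20 + 220×94 + 60×111 + 150×287 + 340×258 + 40×185 + 160×160 + 190×225 + 330×69 + 95×288
  = 359455
Ratio = 34493400 / 359455 = 95.960273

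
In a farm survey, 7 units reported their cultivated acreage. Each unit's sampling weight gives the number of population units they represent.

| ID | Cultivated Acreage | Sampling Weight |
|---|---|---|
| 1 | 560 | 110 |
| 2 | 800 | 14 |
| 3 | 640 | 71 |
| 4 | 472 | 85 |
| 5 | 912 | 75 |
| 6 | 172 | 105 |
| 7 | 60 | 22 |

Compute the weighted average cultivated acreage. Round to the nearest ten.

Weighted sum = 560×110 + 800×14 + 640×71 + 472×85 + 912×75 + 172×105 + 60×22
  = 61600 + 11200 + 45440 + 40120 + 68400 + 18060 + 1320 = 246140
Sum of weights = 110 + 14 + 71 + 85 + 75 + 105 + 22 = 482
Weighted mean = 246140 / 482 = 510.6639

510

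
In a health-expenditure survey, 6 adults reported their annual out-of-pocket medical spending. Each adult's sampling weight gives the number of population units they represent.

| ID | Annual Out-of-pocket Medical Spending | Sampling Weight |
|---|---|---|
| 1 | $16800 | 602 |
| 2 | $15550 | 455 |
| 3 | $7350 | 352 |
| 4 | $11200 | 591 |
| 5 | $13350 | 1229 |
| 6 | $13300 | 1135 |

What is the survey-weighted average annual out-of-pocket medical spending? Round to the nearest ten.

Weighted sum = 16800×602 + 15550×455 + 7350×352 + 11200×591 + 13350×1229 + 13300×1135
  = 10113600 + 7075250 + 2587200 + 6619200 + 16407150 + 15095500 = 57897900
Sum of weights = 602 + 455 + 352 + 591 + 1229 + 1135 = 4364
Weighted mean = 57897900 / 4364 = 13267.163

13270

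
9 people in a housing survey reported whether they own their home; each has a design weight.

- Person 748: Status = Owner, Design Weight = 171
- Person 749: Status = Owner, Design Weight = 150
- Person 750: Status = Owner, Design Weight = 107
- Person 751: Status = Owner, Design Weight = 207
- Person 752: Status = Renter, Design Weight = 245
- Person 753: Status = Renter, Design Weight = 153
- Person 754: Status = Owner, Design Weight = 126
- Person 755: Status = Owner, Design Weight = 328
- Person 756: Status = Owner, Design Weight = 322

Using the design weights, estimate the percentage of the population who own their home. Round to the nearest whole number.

Sum of weights for 'Owner' = 171 + 150 + 107 + 207 + 126 + 328 + 322 = 1411
Total weight = 1809
Weighted proportion = 1411 / 1809 = 0.77998894 → 77.998894%

78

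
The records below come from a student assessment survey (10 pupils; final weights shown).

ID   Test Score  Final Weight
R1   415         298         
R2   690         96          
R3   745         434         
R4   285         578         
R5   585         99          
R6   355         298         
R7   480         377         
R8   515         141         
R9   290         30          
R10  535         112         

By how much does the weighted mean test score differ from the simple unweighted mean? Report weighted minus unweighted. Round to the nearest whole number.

-17

Unweighted sum = 415 + 690 + 745 + 285 + 585 + 355 + 480 + 515 + 290 + 535 = 4895
Unweighted mean = 4895 / 10 = 489.5
Weighted sum = 1163870
Sum of weights = 298 + 96 + 434 + 578 + 99 + 298 + 377 + 141 + 30 + 112 = 2463
Weighted mean = 1163870 / 2463 = 472.54162
Difference (weighted minus unweighted) = -16.958384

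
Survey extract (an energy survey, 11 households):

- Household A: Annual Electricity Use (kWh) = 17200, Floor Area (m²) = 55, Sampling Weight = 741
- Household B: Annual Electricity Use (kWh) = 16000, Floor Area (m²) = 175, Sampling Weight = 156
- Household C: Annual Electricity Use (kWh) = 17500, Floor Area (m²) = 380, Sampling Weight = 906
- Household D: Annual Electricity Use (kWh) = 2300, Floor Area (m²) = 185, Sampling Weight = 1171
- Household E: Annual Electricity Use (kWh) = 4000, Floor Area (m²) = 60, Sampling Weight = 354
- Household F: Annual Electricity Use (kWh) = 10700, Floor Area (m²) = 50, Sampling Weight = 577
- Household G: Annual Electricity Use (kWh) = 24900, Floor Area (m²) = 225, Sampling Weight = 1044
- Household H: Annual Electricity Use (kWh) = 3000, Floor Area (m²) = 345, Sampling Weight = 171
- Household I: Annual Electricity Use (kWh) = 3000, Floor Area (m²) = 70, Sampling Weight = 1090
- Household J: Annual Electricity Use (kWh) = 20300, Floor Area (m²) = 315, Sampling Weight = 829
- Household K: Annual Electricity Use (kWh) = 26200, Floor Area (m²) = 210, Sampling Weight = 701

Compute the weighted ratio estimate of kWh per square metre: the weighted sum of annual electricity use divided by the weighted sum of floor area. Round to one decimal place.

Σ wᵢ·y = 17200×741 + 16000×156 + 17500×906 + 2300×1171 + 4000×354 + 10700×577 + 24900×1044 + 3000×171 + 3000×1090 + 20300×829 + 26200×701
  = 12745200 + 2496000 + 15855000 + 2693300 + 1416000 + 6173900 + 25995600 + 513000 + 3270000 + 16828700 + 18366200 = 106352900
Σ wᵢ·x = 55×741 + 175×156 + 380×906 + 185×1171 + 60×354 + 50×577 + 225×1044 + 345×171 + 70×1090 + 315×829 + 210×701
  = 40755 + 27300 + 344280 + 216635 + 21240 + 28850 + 234900 + 58995 + 76300 + 261135 + 147210 = 1457600
Ratio = 106352900 / 1457600 = 72.964394

73.0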